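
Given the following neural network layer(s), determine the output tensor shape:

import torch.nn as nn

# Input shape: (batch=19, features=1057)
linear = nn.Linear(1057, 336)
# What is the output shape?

Input shape: (19, 1057)
Output shape: (19, 336)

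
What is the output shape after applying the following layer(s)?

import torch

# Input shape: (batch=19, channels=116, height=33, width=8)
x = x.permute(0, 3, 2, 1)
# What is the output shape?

Input shape: (19, 116, 33, 8)
Output shape: (19, 8, 33, 116)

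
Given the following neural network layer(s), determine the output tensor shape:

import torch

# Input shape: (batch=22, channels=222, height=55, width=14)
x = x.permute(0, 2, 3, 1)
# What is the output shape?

Input shape: (22, 222, 55, 14)
Output shape: (22, 55, 14, 222)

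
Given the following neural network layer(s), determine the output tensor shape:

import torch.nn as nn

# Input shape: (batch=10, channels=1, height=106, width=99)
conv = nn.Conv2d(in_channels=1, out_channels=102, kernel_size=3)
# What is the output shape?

Input shape: (10, 1, 106, 99)
Output shape: (10, 102, 104, 97)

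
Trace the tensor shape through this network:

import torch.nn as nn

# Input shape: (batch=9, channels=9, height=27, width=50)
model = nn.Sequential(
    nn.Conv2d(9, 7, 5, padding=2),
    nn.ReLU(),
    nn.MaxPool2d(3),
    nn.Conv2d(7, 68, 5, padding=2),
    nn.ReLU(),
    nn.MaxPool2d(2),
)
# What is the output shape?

Input shape: (9, 9, 27, 50)
  -> after first Conv2d: (9, 7, 27, 50)
  -> after first MaxPool2d: (9, 7, 9, 16)
  -> after second Conv2d: (9, 68, 9, 16)
Output shape: (9, 68, 4, 8)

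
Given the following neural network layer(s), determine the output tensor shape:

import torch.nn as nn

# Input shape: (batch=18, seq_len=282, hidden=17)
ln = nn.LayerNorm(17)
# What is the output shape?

Input shape: (18, 282, 17)
Output shape: (18, 282, 17)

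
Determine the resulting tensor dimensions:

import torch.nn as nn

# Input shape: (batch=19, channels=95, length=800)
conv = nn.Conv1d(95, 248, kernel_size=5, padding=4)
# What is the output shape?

Input shape: (19, 95, 800)
Output shape: (19, 248, 804)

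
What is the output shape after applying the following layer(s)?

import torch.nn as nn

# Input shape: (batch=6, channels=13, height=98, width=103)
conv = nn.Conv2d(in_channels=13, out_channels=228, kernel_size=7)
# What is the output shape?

Input shape: (6, 13, 98, 103)
Output shape: (6, 228, 92, 97)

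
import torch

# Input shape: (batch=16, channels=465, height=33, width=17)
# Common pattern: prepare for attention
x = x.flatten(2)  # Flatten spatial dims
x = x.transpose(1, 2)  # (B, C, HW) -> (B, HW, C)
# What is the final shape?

Input shape: (16, 465, 33, 17)
  -> after flatten(2): (16, 465, 561)
Output shape: (16, 561, 465)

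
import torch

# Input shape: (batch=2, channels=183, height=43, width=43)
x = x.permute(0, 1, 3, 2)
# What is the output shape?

Input shape: (2, 183, 43, 43)
Output shape: (2, 183, 43, 43)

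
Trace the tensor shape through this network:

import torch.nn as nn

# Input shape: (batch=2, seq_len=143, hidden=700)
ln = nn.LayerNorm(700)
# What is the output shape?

Input shape: (2, 143, 700)
Output shape: (2, 143, 700)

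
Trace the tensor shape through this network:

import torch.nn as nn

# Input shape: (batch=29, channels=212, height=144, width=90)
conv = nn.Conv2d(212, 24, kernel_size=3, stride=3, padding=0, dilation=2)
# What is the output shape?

Input shape: (29, 212, 144, 90)
Output shape: (29, 24, 47, 29)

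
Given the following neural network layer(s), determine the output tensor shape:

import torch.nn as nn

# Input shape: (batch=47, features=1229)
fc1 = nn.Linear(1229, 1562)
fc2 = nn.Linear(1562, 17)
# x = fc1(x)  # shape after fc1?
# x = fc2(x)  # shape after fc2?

Input shape: (47, 1229)
  -> after fc1: (47, 1562)
Output shape: (47, 17)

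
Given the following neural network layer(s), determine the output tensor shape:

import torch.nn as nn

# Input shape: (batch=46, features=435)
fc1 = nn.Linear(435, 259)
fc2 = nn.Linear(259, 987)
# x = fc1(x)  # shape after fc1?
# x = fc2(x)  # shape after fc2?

Input shape: (46, 435)
  -> after fc1: (46, 259)
Output shape: (46, 987)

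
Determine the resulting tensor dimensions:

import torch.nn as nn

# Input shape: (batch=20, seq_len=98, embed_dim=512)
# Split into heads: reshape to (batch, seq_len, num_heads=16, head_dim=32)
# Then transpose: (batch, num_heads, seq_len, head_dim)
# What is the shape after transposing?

Input shape: (20, 98, 512)
  -> after reshape: (20, 98, 16, 32)
Output shape: (20, 16, 98, 32)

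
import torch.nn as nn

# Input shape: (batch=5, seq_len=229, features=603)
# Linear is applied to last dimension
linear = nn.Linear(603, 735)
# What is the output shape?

Input shape: (5, 229, 603)
Output shape: (5, 229, 735)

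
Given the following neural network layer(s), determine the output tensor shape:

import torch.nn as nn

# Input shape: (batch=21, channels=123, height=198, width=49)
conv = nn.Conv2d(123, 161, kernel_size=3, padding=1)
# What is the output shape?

Input shape: (21, 123, 198, 49)
Output shape: (21, 161, 198, 49)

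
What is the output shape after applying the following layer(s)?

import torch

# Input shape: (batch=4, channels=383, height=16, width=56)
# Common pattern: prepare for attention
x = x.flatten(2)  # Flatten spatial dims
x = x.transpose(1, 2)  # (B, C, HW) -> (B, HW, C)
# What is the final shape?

Input shape: (4, 383, 16, 56)
  -> after flatten(2): (4, 383, 896)
Output shape: (4, 896, 383)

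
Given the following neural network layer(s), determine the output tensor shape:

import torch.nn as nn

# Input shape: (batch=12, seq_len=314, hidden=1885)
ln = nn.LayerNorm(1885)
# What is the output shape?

Input shape: (12, 314, 1885)
Output shape: (12, 314, 1885)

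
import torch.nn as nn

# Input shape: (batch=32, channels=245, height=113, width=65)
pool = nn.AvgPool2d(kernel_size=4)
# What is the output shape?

Input shape: (32, 245, 113, 65)
Output shape: (32, 245, 28, 16)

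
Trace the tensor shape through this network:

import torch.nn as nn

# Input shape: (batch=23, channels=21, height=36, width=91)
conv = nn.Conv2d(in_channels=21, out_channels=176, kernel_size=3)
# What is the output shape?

Input shape: (23, 21, 36, 91)
Output shape: (23, 176, 34, 89)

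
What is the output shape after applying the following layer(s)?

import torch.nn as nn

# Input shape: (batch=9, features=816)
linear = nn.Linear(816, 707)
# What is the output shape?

Input shape: (9, 816)
Output shape: (9, 707)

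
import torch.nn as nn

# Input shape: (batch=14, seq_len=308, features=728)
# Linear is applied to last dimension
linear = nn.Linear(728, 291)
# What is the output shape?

Input shape: (14, 308, 728)
Output shape: (14, 308, 291)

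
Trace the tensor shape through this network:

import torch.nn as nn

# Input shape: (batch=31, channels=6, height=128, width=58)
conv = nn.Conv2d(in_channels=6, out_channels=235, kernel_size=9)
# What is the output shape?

Input shape: (31, 6, 128, 58)
Output shape: (31, 235, 120, 50)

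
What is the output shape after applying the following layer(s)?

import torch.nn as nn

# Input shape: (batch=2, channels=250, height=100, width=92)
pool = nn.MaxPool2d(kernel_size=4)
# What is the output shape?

Input shape: (2, 250, 100, 92)
Output shape: (2, 250, 25, 23)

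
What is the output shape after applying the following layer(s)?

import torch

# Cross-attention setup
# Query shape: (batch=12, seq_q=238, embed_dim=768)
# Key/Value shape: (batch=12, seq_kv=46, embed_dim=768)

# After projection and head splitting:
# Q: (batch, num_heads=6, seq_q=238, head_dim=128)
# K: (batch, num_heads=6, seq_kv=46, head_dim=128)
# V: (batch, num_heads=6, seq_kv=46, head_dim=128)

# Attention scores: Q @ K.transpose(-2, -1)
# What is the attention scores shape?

Input shape: (12, 238, 768)
Output shape: (12, 6, 238, 46)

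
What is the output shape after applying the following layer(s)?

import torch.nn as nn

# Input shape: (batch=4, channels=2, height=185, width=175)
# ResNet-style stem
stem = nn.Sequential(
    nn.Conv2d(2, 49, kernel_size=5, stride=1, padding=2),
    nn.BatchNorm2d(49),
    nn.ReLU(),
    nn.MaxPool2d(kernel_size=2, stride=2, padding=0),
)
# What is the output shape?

Input shape: (4, 2, 185, 175)
  -> after Conv2d 5x5 stride=1: (4, 49, 185, 175)
Output shape: (4, 49, 92, 87)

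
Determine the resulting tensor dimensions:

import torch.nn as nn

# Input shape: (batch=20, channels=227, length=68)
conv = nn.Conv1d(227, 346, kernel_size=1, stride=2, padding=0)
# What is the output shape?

Input shape: (20, 227, 68)
Output shape: (20, 346, 34)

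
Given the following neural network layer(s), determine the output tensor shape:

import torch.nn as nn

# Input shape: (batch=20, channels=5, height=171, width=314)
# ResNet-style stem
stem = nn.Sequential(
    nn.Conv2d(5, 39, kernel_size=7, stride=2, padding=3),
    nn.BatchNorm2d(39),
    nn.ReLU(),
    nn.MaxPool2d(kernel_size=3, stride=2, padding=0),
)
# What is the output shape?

Input shape: (20, 5, 171, 314)
  -> after Conv2d 7x7 stride=2: (20, 39, 86, 157)
Output shape: (20, 39, 42, 78)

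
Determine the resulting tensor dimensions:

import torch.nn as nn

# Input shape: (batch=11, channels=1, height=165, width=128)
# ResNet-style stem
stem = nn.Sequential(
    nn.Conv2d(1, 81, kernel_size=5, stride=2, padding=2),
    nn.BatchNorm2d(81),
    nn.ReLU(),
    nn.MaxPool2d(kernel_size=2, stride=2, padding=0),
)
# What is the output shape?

Input shape: (11, 1, 165, 128)
  -> after Conv2d 5x5 stride=2: (11, 81, 83, 64)
Output shape: (11, 81, 41, 32)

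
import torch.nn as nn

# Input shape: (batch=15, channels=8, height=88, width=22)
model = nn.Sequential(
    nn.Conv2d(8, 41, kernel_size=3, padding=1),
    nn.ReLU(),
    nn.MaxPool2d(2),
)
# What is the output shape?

Input shape: (15, 8, 88, 22)
  -> after Conv2d: (15, 41, 88, 22)
  -> after ReLU: (15, 41, 88, 22)
Output shape: (15, 41, 44, 11)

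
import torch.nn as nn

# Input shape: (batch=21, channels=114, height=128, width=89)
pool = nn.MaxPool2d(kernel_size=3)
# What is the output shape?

Input shape: (21, 114, 128, 89)
Output shape: (21, 114, 42, 29)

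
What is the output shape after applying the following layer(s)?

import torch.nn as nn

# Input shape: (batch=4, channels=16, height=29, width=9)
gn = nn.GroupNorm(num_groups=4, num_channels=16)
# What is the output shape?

Input shape: (4, 16, 29, 9)
Output shape: (4, 16, 29, 9)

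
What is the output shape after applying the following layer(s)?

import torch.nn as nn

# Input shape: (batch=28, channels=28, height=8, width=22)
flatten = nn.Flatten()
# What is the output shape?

Input shape: (28, 28, 8, 22)
Output shape: (28, 4928)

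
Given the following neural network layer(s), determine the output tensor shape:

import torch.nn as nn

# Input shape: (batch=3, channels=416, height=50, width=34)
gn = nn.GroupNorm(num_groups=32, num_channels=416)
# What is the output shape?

Input shape: (3, 416, 50, 34)
Output shape: (3, 416, 50, 34)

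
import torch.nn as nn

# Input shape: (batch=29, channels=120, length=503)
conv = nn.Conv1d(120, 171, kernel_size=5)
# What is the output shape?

Input shape: (29, 120, 503)
Output shape: (29, 171, 499)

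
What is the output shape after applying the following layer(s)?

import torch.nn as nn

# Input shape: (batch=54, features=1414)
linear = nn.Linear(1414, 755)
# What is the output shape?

Input shape: (54, 1414)
Output shape: (54, 755)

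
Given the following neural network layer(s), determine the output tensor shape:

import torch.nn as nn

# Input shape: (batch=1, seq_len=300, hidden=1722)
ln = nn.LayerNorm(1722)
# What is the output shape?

Input shape: (1, 300, 1722)
Output shape: (1, 300, 1722)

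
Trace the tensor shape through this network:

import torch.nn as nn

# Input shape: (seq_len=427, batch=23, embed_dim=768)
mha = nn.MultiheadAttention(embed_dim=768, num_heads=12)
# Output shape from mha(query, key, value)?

Input shape: (427, 23, 768)
Output shape: (427, 23, 768)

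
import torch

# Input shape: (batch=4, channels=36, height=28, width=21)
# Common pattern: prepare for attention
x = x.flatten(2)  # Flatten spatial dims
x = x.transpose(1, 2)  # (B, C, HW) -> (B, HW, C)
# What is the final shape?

Input shape: (4, 36, 28, 21)
  -> after flatten(2): (4, 36, 588)
Output shape: (4, 588, 36)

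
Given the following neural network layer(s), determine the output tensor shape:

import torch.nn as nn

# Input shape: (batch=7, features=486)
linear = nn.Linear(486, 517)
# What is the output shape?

Input shape: (7, 486)
Output shape: (7, 517)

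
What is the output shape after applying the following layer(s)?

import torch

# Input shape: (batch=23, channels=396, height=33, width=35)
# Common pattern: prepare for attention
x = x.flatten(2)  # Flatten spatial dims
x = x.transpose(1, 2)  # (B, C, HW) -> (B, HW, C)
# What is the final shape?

Input shape: (23, 396, 33, 35)
  -> after flatten(2): (23, 396, 1155)
Output shape: (23, 1155, 396)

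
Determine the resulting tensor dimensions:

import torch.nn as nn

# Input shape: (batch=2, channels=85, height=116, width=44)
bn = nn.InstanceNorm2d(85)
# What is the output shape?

Input shape: (2, 85, 116, 44)
Output shape: (2, 85, 116, 44)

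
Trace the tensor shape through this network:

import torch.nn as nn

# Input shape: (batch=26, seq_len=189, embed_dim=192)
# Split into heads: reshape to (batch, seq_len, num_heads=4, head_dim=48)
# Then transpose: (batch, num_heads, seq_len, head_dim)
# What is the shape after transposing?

Input shape: (26, 189, 192)
  -> after reshape: (26, 189, 4, 48)
Output shape: (26, 4, 189, 48)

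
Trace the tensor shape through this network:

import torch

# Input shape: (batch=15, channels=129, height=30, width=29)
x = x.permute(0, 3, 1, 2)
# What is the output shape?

Input shape: (15, 129, 30, 29)
Output shape: (15, 29, 129, 30)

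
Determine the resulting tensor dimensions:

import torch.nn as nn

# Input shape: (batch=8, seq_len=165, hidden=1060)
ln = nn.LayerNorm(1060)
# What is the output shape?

Input shape: (8, 165, 1060)
Output shape: (8, 165, 1060)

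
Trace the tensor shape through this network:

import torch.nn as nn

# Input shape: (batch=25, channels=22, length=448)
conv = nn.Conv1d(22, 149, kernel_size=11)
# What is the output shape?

Input shape: (25, 22, 448)
Output shape: (25, 149, 438)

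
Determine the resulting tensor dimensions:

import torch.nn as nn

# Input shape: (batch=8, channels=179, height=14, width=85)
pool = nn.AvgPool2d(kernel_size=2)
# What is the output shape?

Input shape: (8, 179, 14, 85)
Output shape: (8, 179, 7, 42)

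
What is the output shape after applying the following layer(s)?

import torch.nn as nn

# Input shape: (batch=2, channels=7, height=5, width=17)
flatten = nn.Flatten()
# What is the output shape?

Input shape: (2, 7, 5, 17)
Output shape: (2, 595)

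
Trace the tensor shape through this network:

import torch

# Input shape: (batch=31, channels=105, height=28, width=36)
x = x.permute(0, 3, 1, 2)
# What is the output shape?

Input shape: (31, 105, 28, 36)
Output shape: (31, 36, 105, 28)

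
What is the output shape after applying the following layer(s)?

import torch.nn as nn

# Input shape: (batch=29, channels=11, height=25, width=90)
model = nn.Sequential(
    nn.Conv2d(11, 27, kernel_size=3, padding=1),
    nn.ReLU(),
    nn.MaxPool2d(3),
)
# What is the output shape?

Input shape: (29, 11, 25, 90)
  -> after Conv2d: (29, 27, 25, 90)
  -> after ReLU: (29, 27, 25, 90)
Output shape: (29, 27, 8, 30)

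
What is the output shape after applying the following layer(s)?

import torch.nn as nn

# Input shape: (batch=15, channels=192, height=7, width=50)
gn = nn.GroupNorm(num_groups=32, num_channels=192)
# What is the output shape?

Input shape: (15, 192, 7, 50)
Output shape: (15, 192, 7, 50)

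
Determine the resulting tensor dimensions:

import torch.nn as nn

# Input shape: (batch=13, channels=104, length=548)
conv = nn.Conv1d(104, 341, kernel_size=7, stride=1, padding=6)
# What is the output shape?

Input shape: (13, 104, 548)
Output shape: (13, 341, 554)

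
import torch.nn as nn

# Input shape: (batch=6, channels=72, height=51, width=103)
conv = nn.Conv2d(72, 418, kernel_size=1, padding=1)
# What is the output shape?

Input shape: (6, 72, 51, 103)
Output shape: (6, 418, 53, 105)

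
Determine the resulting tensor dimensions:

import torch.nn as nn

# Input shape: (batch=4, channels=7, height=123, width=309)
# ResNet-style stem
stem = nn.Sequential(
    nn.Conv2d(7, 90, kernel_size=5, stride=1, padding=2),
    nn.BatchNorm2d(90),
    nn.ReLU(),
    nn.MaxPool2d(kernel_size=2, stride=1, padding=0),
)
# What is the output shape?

Input shape: (4, 7, 123, 309)
  -> after Conv2d 5x5 stride=1: (4, 90, 123, 309)
Output shape: (4, 90, 122, 308)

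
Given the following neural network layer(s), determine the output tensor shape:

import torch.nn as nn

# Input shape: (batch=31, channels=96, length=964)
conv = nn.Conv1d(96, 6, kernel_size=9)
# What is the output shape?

Input shape: (31, 96, 964)
Output shape: (31, 6, 956)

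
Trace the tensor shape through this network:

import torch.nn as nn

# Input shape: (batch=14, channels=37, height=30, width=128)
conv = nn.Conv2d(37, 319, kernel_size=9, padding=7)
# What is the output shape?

Input shape: (14, 37, 30, 128)
Output shape: (14, 319, 36, 134)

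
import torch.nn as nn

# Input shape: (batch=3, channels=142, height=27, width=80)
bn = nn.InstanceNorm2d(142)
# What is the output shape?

Input shape: (3, 142, 27, 80)
Output shape: (3, 142, 27, 80)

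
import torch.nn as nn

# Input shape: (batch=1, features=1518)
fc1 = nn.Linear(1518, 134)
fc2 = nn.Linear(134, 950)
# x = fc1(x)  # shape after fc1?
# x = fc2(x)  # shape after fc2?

Input shape: (1, 1518)
  -> after fc1: (1, 134)
Output shape: (1, 950)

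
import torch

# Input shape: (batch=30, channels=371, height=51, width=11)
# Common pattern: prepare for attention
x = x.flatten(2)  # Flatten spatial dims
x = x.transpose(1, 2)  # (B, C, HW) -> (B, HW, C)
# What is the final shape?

Input shape: (30, 371, 51, 11)
  -> after flatten(2): (30, 371, 561)
Output shape: (30, 561, 371)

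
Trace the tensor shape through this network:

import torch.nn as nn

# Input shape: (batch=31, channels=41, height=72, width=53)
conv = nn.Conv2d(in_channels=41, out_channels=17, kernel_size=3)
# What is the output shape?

Input shape: (31, 41, 72, 53)
Output shape: (31, 17, 70, 51)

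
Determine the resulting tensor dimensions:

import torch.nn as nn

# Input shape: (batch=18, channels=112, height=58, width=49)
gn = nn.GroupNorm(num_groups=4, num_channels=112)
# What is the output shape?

Input shape: (18, 112, 58, 49)
Output shape: (18, 112, 58, 49)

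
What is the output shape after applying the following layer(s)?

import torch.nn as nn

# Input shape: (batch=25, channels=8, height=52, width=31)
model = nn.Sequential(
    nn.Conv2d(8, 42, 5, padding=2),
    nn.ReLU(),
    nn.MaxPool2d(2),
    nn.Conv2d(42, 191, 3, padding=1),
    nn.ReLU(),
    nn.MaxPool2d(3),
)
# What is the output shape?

Input shape: (25, 8, 52, 31)
  -> after first Conv2d: (25, 42, 52, 31)
  -> after first MaxPool2d: (25, 42, 26, 15)
  -> after second Conv2d: (25, 191, 26, 15)
Output shape: (25, 191, 8, 5)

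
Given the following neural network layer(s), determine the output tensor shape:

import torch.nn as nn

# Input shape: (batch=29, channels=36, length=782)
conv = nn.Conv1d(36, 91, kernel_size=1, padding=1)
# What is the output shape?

Input shape: (29, 36, 782)
Output shape: (29, 91, 784)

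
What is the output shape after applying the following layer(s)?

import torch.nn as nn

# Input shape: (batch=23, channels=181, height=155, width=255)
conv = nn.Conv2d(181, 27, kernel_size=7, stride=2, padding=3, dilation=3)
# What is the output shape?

Input shape: (23, 181, 155, 255)
Output shape: (23, 27, 72, 122)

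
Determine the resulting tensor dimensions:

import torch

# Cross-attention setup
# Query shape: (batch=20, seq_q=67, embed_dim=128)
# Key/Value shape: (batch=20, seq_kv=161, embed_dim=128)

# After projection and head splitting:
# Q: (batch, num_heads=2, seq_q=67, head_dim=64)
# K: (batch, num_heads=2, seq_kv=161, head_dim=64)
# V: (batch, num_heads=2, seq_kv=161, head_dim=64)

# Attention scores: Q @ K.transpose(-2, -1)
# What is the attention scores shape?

Input shape: (20, 67, 128)
Output shape: (20, 2, 67, 161)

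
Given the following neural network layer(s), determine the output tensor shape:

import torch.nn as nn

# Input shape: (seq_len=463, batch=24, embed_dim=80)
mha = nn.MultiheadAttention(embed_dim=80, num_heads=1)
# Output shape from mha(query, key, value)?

Input shape: (463, 24, 80)
Output shape: (463, 24, 80)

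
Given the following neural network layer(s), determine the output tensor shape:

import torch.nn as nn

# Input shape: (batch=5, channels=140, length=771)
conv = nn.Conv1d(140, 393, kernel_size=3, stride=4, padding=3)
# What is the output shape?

Input shape: (5, 140, 771)
Output shape: (5, 393, 194)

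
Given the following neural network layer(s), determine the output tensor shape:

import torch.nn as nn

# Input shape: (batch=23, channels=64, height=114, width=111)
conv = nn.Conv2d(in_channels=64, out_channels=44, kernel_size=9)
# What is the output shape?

Input shape: (23, 64, 114, 111)
Output shape: (23, 44, 106, 103)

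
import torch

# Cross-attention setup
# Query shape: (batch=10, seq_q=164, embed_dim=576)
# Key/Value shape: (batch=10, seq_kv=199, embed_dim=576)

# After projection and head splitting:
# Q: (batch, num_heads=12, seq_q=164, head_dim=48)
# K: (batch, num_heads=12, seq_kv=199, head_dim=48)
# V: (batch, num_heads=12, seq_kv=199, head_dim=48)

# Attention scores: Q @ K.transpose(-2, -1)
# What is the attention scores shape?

Input shape: (10, 164, 576)
Output shape: (10, 12, 164, 199)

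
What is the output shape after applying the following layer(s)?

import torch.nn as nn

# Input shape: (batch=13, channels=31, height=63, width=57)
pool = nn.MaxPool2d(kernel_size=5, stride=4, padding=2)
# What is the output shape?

Input shape: (13, 31, 63, 57)
Output shape: (13, 31, 16, 15)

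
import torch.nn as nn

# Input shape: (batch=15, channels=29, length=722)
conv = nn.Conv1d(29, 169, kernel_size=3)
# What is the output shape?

Input shape: (15, 29, 722)
Output shape: (15, 169, 720)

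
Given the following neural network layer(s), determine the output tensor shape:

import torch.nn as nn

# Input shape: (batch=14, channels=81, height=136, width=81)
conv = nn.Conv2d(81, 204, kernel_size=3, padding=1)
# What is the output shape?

Input shape: (14, 81, 136, 81)
Output shape: (14, 204, 136, 81)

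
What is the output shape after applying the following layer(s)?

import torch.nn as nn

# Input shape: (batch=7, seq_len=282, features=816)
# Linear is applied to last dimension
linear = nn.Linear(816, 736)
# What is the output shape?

Input shape: (7, 282, 816)
Output shape: (7, 282, 736)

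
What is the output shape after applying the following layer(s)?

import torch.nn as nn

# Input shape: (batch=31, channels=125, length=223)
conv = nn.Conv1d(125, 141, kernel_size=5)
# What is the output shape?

Input shape: (31, 125, 223)
Output shape: (31, 141, 219)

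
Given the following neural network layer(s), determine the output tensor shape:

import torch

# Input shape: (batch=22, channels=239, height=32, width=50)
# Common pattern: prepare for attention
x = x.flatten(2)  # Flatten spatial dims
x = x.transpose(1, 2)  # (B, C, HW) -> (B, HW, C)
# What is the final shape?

Input shape: (22, 239, 32, 50)
  -> after flatten(2): (22, 239, 1600)
Output shape: (22, 1600, 239)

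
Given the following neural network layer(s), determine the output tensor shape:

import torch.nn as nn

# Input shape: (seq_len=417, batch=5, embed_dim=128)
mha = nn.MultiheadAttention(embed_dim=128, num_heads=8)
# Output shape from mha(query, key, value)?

Input shape: (417, 5, 128)
Output shape: (417, 5, 128)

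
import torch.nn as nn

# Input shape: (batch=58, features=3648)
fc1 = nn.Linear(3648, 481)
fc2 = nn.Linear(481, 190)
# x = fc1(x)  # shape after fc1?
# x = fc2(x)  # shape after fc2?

Input shape: (58, 3648)
  -> after fc1: (58, 481)
Output shape: (58, 190)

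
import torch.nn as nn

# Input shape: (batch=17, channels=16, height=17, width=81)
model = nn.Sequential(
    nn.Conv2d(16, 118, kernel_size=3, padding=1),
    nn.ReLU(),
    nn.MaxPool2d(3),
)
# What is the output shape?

Input shape: (17, 16, 17, 81)
  -> after Conv2d: (17, 118, 17, 81)
  -> after ReLU: (17, 118, 17, 81)
Output shape: (17, 118, 5, 27)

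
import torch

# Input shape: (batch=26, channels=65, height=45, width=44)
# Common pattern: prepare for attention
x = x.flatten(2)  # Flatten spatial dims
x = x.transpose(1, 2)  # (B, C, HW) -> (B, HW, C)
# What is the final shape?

Input shape: (26, 65, 45, 44)
  -> after flatten(2): (26, 65, 1980)
Output shape: (26, 1980, 65)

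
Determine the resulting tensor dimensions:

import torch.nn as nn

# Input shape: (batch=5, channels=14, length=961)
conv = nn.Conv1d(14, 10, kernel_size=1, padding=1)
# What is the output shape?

Input shape: (5, 14, 961)
Output shape: (5, 10, 963)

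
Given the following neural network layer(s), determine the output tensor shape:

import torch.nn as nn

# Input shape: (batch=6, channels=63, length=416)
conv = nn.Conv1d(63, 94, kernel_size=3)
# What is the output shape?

Input shape: (6, 63, 416)
Output shape: (6, 94, 414)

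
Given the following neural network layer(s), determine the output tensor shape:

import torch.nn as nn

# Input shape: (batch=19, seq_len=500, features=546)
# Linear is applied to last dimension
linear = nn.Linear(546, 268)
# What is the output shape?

Input shape: (19, 500, 546)
Output shape: (19, 500, 268)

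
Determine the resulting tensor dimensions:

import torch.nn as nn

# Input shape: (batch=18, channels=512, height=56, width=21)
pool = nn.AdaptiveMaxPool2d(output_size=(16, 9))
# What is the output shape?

Input shape: (18, 512, 56, 21)
Output shape: (18, 512, 16, 9)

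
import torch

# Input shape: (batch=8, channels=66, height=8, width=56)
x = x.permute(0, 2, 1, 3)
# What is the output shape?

Input shape: (8, 66, 8, 56)
Output shape: (8, 8, 66, 56)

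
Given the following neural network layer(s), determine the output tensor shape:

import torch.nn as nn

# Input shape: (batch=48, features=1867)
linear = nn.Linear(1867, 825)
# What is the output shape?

Input shape: (48, 1867)
Output shape: (48, 825)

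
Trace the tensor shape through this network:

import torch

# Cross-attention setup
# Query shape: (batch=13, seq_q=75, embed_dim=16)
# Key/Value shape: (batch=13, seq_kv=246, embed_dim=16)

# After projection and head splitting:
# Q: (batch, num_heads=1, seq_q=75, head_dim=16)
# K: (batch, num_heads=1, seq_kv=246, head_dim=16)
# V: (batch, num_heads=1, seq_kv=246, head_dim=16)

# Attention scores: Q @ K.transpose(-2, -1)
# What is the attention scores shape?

Input shape: (13, 75, 16)
Output shape: (13, 1, 75, 246)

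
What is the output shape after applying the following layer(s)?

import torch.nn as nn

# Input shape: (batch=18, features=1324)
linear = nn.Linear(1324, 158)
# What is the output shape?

Input shape: (18, 1324)
Output shape: (18, 158)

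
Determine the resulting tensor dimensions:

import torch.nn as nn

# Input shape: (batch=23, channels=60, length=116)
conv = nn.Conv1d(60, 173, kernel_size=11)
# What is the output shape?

Input shape: (23, 60, 116)
Output shape: (23, 173, 106)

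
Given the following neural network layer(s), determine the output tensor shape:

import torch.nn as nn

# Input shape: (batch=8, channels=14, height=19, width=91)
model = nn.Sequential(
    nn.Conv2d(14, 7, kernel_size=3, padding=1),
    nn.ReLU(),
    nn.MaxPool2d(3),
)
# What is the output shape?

Input shape: (8, 14, 19, 91)
  -> after Conv2d: (8, 7, 19, 91)
  -> after ReLU: (8, 7, 19, 91)
Output shape: (8, 7, 6, 30)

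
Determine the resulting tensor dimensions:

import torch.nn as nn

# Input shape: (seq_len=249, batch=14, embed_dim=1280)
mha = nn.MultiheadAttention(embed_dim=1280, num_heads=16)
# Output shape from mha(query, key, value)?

Input shape: (249, 14, 1280)
Output shape: (249, 14, 1280)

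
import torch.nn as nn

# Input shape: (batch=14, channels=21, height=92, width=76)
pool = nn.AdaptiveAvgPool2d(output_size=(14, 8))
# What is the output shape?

Input shape: (14, 21, 92, 76)
Output shape: (14, 21, 14, 8)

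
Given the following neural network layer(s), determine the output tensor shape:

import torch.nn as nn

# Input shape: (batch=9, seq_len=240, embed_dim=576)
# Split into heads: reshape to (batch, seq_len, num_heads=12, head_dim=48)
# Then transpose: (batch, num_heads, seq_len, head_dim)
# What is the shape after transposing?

Input shape: (9, 240, 576)
  -> after reshape: (9, 240, 12, 48)
Output shape: (9, 12, 240, 48)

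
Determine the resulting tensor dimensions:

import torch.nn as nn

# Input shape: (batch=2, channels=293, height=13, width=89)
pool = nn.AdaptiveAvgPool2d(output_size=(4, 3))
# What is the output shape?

Input shape: (2, 293, 13, 89)
Output shape: (2, 293, 4, 3)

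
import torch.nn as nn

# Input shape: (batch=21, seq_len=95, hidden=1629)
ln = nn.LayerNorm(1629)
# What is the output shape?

Input shape: (21, 95, 1629)
Output shape: (21, 95, 1629)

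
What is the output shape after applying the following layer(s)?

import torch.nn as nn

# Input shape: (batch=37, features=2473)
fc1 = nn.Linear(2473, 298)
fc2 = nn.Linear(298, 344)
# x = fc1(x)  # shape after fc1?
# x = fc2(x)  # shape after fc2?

Input shape: (37, 2473)
  -> after fc1: (37, 298)
Output shape: (37, 344)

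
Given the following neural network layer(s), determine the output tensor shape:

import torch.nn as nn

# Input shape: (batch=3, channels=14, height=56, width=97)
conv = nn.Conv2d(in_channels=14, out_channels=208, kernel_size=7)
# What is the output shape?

Input shape: (3, 14, 56, 97)
Output shape: (3, 208, 50, 91)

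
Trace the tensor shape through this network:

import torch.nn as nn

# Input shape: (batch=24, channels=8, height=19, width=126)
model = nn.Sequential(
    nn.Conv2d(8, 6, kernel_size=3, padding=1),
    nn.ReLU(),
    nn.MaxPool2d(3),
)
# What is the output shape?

Input shape: (24, 8, 19, 126)
  -> after Conv2d: (24, 6, 19, 126)
  -> after ReLU: (24, 6, 19, 126)
Output shape: (24, 6, 6, 42)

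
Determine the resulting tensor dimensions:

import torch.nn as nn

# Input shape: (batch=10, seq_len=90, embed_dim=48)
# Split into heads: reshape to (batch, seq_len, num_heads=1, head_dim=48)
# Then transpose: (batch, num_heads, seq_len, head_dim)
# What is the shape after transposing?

Input shape: (10, 90, 48)
  -> after reshape: (10, 90, 1, 48)
Output shape: (10, 1, 90, 48)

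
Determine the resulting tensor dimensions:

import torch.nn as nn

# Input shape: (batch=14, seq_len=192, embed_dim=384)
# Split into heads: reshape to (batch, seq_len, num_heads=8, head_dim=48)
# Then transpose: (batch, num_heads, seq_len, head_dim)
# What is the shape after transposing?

Input shape: (14, 192, 384)
  -> after reshape: (14, 192, 8, 48)
Output shape: (14, 8, 192, 48)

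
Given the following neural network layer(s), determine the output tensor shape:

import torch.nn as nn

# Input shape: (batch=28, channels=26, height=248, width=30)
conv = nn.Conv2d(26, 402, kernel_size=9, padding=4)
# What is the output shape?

Input shape: (28, 26, 248, 30)
Output shape: (28, 402, 248, 30)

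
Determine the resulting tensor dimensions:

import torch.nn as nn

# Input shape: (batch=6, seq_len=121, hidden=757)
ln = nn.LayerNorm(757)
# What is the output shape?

Input shape: (6, 121, 757)
Output shape: (6, 121, 757)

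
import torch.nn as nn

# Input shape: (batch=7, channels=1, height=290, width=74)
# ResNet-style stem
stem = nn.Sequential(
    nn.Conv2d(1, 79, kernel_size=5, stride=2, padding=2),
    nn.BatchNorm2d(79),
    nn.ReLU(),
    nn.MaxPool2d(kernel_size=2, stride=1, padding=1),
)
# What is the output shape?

Input shape: (7, 1, 290, 74)
  -> after Conv2d 5x5 stride=2: (7, 79, 145, 37)
Output shape: (7, 79, 146, 38)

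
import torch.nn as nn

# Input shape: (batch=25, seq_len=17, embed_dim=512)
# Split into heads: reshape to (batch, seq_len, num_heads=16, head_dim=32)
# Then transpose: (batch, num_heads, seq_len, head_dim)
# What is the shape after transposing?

Input shape: (25, 17, 512)
  -> after reshape: (25, 17, 16, 32)
Output shape: (25, 16, 17, 32)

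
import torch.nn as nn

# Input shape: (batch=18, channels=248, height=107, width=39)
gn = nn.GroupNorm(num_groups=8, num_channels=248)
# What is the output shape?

Input shape: (18, 248, 107, 39)
Output shape: (18, 248, 107, 39)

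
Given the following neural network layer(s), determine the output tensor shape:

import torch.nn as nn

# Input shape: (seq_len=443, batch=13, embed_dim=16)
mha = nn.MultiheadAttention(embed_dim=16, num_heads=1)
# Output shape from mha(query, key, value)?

Input shape: (443, 13, 16)
Output shape: (443, 13, 16)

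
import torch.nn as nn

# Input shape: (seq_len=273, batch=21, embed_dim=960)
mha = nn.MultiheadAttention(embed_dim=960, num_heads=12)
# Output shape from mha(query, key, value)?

Input shape: (273, 21, 960)
Output shape: (273, 21, 960)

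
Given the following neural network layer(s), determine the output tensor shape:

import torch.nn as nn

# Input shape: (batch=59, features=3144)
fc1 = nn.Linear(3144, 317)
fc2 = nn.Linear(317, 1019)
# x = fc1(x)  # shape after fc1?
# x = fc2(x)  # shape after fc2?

Input shape: (59, 3144)
  -> after fc1: (59, 317)
Output shape: (59, 1019)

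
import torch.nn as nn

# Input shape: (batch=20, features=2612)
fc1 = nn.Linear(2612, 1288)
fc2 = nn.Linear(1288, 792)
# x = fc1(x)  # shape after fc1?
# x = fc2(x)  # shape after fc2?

Input shape: (20, 2612)
  -> after fc1: (20, 1288)
Output shape: (20, 792)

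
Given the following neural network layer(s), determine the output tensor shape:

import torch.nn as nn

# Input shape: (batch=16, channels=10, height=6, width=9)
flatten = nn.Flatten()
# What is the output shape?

Input shape: (16, 10, 6, 9)
Output shape: (16, 540)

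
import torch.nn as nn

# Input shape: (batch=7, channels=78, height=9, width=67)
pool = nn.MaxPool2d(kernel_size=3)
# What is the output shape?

Input shape: (7, 78, 9, 67)
Output shape: (7, 78, 3, 22)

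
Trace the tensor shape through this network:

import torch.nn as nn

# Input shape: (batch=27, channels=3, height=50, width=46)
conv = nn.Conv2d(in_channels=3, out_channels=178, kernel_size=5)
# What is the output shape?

Input shape: (27, 3, 50, 46)
Output shape: (27, 178, 46, 42)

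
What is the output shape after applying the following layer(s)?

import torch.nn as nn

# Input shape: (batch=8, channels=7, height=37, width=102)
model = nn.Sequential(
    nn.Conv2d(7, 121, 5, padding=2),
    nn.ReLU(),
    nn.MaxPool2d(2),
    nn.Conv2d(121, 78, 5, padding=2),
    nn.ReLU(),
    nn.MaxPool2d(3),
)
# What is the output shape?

Input shape: (8, 7, 37, 102)
  -> after first Conv2d: (8, 121, 37, 102)
  -> after first MaxPool2d: (8, 121, 18, 51)
  -> after second Conv2d: (8, 78, 18, 51)
Output shape: (8, 78, 6, 17)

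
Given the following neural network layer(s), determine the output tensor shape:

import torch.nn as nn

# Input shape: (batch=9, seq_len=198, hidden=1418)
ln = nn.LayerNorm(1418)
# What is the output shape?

Input shape: (9, 198, 1418)
Output shape: (9, 198, 1418)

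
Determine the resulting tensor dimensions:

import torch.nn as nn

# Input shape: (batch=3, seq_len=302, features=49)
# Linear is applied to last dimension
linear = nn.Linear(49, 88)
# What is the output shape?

Input shape: (3, 302, 49)
Output shape: (3, 302, 88)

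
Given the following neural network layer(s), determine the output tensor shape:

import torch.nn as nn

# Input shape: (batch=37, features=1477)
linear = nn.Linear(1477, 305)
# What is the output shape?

Input shape: (37, 1477)
Output shape: (37, 305)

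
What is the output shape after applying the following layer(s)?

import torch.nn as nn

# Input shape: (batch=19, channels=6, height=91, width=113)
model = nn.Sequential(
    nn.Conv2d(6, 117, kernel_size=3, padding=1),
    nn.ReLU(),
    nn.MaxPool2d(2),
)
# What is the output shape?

Input shape: (19, 6, 91, 113)
  -> after Conv2d: (19, 117, 91, 113)
  -> after ReLU: (19, 117, 91, 113)
Output shape: (19, 117, 45, 56)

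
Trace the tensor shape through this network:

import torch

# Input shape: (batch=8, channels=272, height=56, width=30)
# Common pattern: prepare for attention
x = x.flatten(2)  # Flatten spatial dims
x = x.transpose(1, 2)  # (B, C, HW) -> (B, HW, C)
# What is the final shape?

Input shape: (8, 272, 56, 30)
  -> after flatten(2): (8, 272, 1680)
Output shape: (8, 1680, 272)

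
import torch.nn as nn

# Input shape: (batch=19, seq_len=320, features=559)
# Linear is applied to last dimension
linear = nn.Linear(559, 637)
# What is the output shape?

Input shape: (19, 320, 559)
Output shape: (19, 320, 637)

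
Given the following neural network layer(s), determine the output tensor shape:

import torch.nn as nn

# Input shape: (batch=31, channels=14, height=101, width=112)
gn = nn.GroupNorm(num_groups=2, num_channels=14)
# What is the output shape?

Input shape: (31, 14, 101, 112)
Output shape: (31, 14, 101, 112)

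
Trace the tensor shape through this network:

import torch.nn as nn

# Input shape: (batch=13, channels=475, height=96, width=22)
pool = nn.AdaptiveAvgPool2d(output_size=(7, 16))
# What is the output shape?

Input shape: (13, 475, 96, 22)
Output shape: (13, 475, 7, 16)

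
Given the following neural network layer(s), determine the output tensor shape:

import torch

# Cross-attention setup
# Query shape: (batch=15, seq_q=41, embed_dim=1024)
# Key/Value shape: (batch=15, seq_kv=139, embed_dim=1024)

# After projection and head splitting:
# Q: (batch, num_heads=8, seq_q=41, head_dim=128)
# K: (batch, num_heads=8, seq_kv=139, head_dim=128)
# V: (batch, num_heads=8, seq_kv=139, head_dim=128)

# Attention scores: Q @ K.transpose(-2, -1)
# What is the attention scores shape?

Input shape: (15, 41, 1024)
Output shape: (15, 8, 41, 139)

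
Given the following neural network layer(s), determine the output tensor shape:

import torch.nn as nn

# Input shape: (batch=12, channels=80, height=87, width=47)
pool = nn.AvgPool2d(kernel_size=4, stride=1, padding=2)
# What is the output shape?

Input shape: (12, 80, 87, 47)
Output shape: (12, 80, 88, 48)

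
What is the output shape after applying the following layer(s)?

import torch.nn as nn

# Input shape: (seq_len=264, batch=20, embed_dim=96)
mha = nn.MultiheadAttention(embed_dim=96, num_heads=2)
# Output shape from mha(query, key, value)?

Input shape: (264, 20, 96)
Output shape: (264, 20, 96)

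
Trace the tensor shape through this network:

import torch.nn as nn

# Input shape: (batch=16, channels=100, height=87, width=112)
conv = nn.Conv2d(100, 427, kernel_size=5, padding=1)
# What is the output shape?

Input shape: (16, 100, 87, 112)
Output shape: (16, 427, 85, 110)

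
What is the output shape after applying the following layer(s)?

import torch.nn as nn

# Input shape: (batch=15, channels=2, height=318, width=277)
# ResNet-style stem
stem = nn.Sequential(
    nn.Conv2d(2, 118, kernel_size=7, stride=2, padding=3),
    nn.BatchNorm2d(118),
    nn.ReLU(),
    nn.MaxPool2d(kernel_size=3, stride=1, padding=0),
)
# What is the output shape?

Input shape: (15, 2, 318, 277)
  -> after Conv2d 7x7 stride=2: (15, 118, 159, 139)
Output shape: (15, 118, 157, 137)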